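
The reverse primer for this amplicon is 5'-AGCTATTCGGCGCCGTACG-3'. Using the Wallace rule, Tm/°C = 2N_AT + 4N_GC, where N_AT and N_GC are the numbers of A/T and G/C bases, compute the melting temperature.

62°C

Scanning the sequence gives A=3, G=6, C=6, T=4.
AT pairs contribute 7, GC pairs contribute 12.
Tm = 2×7 + 4×12 = 62°C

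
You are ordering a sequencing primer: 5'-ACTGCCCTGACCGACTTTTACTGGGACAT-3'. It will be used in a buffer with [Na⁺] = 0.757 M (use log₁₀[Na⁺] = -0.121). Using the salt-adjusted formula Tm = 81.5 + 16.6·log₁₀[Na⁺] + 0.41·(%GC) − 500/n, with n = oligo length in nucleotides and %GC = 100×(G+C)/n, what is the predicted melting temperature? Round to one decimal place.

Length n = 29. Counting bases: C=9, T=8, A=6, G=6
G+C = 15, so %GC = 15/29 × 100 = 51.724%
Salt term: 16.6 × (-0.121) = -2.009
GC term: 0.41 × 51.724 = 21.207; length term: −500/29 = −17.241
Tm = 81.5 + (-2.009) + 21.207 − 17.241 = 83.457 → 83.5°C

83.5°C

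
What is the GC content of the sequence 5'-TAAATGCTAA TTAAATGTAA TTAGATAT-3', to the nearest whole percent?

14%

C=1, T=11, A=13, G=3
G+C = 3 + 1 = 4 out of 28 bases
%GC = 4/28 × 100 = 14.29% ≈ 14%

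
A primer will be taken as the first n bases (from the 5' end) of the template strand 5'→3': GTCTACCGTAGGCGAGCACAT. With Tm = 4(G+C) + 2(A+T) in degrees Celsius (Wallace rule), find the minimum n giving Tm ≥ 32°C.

n = 11

First 10 bases: GTCTACCGTA → Tm = 30°C (< 32°C)
First 11 bases: GTCTACCGTAG → Tm = 34°C (≥ 32°C)
Since every base adds ≥2°C, Tm only increases with n, so the threshold is first crossed at n = 11.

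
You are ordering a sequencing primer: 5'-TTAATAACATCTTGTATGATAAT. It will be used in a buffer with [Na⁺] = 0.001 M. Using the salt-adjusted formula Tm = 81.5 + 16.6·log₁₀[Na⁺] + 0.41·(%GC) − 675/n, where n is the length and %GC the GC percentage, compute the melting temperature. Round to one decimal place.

Length n = 23. Base counts: G=2, A=9, T=10, C=2
G+C = 4, so %GC = 4/23 × 100 = 17.391%
Salt term: 16.6 × (-3) = -49.8
GC term: 0.41 × 17.391 = 7.13; length term: −675/23 = −29.348
Tm = 81.5 + (-49.8) + 7.13 − 29.348 = 9.482 → 9.5°C

9.5°C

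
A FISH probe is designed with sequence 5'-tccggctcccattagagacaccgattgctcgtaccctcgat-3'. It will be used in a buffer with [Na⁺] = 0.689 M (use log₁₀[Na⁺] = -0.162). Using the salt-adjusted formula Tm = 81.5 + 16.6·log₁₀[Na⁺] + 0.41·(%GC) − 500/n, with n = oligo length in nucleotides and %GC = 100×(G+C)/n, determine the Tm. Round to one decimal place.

Length n = 41. Scanning the sequence gives G=8, T=10, C=15, A=8.
G+C = 23, so %GC = 23/41 × 100 = 56.098%
Salt term: 16.6 × (-0.162) = -2.689
GC term: 0.41 × 56.098 = 23; length term: −500/41 = −12.195
Tm = 81.5 + (-2.689) + 23 − 12.195 = 89.616 → 89.6°C

89.6°C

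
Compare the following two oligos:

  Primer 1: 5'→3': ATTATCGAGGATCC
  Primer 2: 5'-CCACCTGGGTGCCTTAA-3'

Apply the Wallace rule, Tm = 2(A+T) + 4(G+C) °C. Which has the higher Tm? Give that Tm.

Primer 2, 54°C

Primer 1: A+T=8, G+C=6 → Tm = 2(8)+4(6) = 40°C
Primer 2: A+T=7, G+C=10 → Tm = 2(7)+4(10) = 54°C
40°C vs 54°C → primer 2 is higher.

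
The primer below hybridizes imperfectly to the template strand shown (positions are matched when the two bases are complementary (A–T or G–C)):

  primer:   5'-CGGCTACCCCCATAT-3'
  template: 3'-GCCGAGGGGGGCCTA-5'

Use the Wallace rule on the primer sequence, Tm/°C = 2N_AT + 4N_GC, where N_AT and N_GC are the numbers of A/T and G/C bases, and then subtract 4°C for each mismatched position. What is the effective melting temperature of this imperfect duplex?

36°C

Primer base counts: A=3, T=3, G=2, C=7 → A+T=6, G+C=9
Perfect-match Tm = 2(6) + 4(9) = 12 + 36 = 48°C
Mismatches (positions where the bases are not complementary): 3 (at positions 6, 12, 13)
Effective Tm = 48 − 3×4 = 48 − 12 = 36°C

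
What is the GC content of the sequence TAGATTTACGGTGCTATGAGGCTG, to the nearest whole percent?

T=8, G=8, A=5, C=3
G+C = 8 + 3 = 11 out of 24 bases
%GC = 11/24 × 100 = 45.83% ≈ 46%

46%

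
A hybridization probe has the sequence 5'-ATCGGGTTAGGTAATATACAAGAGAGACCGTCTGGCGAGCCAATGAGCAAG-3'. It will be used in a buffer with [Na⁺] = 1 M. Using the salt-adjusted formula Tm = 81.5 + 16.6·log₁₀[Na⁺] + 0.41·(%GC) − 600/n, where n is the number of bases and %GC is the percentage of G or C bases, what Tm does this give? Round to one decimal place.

Length n = 51. Counting bases: T=9, G=16, C=9, A=17
G+C = 25, so %GC = 25/51 × 100 = 49.02%
Salt term: 16.6 × (0) = 0
GC term: 0.41 × 49.02 = 20.098; length term: −600/51 = −11.765
Tm = 81.5 + (0) + 20.098 − 11.765 = 89.833 → 89.8°C

89.8°C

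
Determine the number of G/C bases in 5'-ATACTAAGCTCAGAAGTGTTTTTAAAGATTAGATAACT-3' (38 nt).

Base counts: T=13, G=6, A=15, C=4
Total G or C: 6 + 4 = 10

10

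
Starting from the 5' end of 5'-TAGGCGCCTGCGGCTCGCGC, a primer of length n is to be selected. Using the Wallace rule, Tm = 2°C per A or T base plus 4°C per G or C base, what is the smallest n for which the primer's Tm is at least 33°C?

First 9 bases: TAGGCGCCT → Tm = 30°C (< 33°C)
First 10 bases: TAGGCGCCTG → Tm = 34°C (≥ 33°C)
Each additional base adds 2°C (A/T) or 4°C (G/C), so Tm is non-decreasing in n; n = 10 is the first length to reach 33°C.

n = 10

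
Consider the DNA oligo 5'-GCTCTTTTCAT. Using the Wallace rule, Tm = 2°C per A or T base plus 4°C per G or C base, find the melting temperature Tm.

30°C

Scanning the sequence gives A=1, G=1, C=3, T=6.
A+T = 7, G+C = 4
Tm = 2×7 + 4×4 = 30°C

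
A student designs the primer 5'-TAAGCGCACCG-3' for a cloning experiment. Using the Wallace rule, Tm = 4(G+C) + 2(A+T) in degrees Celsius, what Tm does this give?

Counting bases: C=4, G=3, T=1, A=3
So N_AT = 4 and N_GC = 7.
Tm = 2×4 + 4×7 = 36°C

36°C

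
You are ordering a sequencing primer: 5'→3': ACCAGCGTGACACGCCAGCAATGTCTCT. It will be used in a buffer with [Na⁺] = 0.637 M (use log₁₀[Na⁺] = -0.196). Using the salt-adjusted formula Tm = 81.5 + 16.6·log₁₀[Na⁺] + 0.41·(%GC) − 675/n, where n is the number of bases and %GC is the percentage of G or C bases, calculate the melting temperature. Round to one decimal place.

77.6°C

Length n = 28. Scanning the sequence gives A=7, T=5, G=6, C=10.
G+C = 16, so %GC = 16/28 × 100 = 57.143%
Salt term: 16.6 × (-0.196) = -3.254
GC term: 0.41 × 57.143 = 23.429; length term: −675/28 = −24.107
Tm = 81.5 + (-3.254) + 23.429 − 24.107 = 77.568 → 77.6°C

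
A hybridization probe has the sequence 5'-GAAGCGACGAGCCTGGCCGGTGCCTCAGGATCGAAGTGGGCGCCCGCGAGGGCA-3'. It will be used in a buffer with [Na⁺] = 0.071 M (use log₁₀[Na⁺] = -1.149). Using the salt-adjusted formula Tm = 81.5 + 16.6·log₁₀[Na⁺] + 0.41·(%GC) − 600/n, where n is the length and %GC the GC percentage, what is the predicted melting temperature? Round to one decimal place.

Length n = 54. T=5, G=23, C=16, A=10
G+C = 39, so %GC = 39/54 × 100 = 72.222%
Salt term: 16.6 × (-1.149) = -19.073
GC term: 0.41 × 72.222 = 29.611; length term: −600/54 = −11.111
Tm = 81.5 + (-19.073) + 29.611 − 11.111 = 80.927 → 80.9°C

80.9°C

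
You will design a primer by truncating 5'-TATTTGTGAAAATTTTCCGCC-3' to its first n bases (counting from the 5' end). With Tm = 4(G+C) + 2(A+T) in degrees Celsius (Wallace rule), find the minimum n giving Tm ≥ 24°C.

n = 10

First 9 bases: TATTTGTGA → Tm = 22°C (< 24°C)
First 10 bases: TATTTGTGAA → Tm = 24°C (≥ 24°C)
Since every base adds ≥2°C, Tm only increases with n, so the threshold is first crossed at n = 10.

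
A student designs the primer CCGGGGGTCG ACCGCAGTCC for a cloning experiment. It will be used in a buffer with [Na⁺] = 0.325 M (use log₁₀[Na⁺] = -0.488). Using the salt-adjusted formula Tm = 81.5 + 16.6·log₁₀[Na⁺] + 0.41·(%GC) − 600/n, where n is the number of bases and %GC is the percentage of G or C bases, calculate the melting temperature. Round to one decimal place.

Length n = 20. G=8, C=8, T=2, A=2
G+C = 16, so %GC = 16/20 × 100 = 80%
Salt term: 16.6 × (-0.488) = -8.101
GC term: 0.41 × 80 = 32.8; length term: −600/20 = −30
Tm = 81.5 + (-8.101) + 32.8 − 30 = 76.199 → 76.2°C

76.2°C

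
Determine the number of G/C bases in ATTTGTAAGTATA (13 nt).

T=6, C=0, G=2, A=5
G+C = 2 + 0 = 2

2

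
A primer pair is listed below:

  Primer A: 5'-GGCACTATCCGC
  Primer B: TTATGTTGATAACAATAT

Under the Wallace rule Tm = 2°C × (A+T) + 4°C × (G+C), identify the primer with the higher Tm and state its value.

Primer B, 42°C

Primer A: A+T=4, G+C=8 → Tm = 2(4)+4(8) = 40°C
Primer B: A+T=15, G+C=3 → Tm = 2(15)+4(3) = 42°C
40°C vs 42°C → primer B is higher.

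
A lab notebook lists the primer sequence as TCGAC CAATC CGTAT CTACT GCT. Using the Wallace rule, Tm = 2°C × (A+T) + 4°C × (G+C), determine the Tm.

Scanning the sequence gives G=3, T=7, C=8, A=5.
AT pairs contribute 12, GC pairs contribute 11.
Tm = 4·11 + 2·12 = 44 + 24 = 68°C

68°C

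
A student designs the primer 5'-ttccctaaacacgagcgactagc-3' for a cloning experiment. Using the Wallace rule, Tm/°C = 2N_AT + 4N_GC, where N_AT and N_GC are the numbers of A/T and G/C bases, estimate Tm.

70°C

T=4, A=7, C=8, G=4
A+T = 11, G+C = 12
Tm = 4·12 + 2·11 = 48 + 22 = 70°C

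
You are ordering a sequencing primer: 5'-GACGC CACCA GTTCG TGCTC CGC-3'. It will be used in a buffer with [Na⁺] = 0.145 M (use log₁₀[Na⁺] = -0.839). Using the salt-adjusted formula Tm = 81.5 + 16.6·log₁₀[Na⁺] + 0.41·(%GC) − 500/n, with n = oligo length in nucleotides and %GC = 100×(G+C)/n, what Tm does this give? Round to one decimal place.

74.4°C

Length n = 23. G=6, A=3, C=10, T=4
G+C = 16, so %GC = 16/23 × 100 = 69.565%
Salt term: 16.6 × (-0.839) = -13.927
GC term: 0.41 × 69.565 = 28.522; length term: −500/23 = −21.739
Tm = 81.5 + (-13.927) + 28.522 − 21.739 = 74.356 → 74.4°C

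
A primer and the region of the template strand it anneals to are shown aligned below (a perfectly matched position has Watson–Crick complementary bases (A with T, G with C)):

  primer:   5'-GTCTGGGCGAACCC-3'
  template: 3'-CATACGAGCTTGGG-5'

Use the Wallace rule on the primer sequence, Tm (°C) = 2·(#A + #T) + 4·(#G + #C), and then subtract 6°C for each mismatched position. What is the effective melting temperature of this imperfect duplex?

Primer base counts: A=2, T=2, G=5, C=5 → A+T=4, G+C=10
Perfect-match Tm = 2(4) + 4(10) = 8 + 40 = 48°C
Mismatches (positions where the bases are not complementary): 3 (at positions 3, 6, 7)
Effective Tm = 48 − 3×6 = 48 − 18 = 30°C

30°C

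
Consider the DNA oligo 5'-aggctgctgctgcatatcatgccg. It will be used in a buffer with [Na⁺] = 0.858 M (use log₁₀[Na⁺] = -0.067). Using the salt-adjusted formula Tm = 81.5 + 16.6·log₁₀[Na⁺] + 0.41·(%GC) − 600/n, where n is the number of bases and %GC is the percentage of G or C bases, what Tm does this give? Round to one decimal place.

Length n = 24. Scanning the sequence gives T=6, C=7, A=4, G=7.
G+C = 14, so %GC = 14/24 × 100 = 58.333%
Salt term: 16.6 × (-0.067) = -1.112
GC term: 0.41 × 58.333 = 23.917; length term: −600/24 = −25
Tm = 81.5 + (-1.112) + 23.917 − 25 = 79.305 → 79.3°C

79.3°C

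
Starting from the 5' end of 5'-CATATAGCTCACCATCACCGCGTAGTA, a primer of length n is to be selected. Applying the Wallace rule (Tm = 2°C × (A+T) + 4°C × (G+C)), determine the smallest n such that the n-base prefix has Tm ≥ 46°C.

n = 16

First 15 bases: CATATAGCTCACCAT → Tm = 42°C (< 46°C)
First 16 bases: CATATAGCTCACCATC → Tm = 46°C (≥ 46°C)
Each additional base adds 2°C (A/T) or 4°C (G/C), so Tm is non-decreasing in n; n = 16 is the first length to reach 46°C.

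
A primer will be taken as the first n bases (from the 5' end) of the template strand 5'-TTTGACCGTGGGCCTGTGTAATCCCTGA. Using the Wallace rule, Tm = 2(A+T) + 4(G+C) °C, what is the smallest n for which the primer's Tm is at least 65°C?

n = 22

First 21 bases: TTTGACCGTGGGCCTGTGTAA → Tm = 64°C (< 65°C)
First 22 bases: TTTGACCGTGGGCCTGTGTAAT → Tm = 66°C (≥ 65°C)
Since every base adds ≥2°C, Tm only increases with n, so the threshold is first crossed at n = 22.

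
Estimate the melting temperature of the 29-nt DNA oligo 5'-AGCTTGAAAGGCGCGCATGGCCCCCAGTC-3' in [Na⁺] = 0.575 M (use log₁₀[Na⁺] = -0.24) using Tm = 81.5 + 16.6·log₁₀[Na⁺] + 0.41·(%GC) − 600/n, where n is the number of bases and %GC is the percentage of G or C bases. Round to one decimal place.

83.7°C

Length n = 29. Counting bases: C=10, T=4, G=9, A=6
G+C = 19, so %GC = 19/29 × 100 = 65.517%
Salt term: 16.6 × (-0.24) = -3.984
GC term: 0.41 × 65.517 = 26.862; length term: −600/29 = −20.69
Tm = 81.5 + (-3.984) + 26.862 − 20.69 = 83.688 → 83.7°C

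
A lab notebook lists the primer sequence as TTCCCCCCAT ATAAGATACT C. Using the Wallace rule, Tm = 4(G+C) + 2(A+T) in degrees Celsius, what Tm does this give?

60°C

Counting bases: T=6, C=8, A=6, G=1
A+T = 12, G+C = 9
Tm = 2×12 + 4×9 = 60°C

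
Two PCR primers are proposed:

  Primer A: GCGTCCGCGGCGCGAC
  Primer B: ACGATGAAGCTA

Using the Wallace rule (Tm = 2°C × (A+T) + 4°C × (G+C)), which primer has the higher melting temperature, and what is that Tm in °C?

Primer A: A+T=2, G+C=14 → Tm = 2(2)+4(14) = 60°C
Primer B: A+T=7, G+C=5 → Tm = 2(7)+4(5) = 34°C
60°C vs 34°C → primer A is higher.

Primer A, 60°C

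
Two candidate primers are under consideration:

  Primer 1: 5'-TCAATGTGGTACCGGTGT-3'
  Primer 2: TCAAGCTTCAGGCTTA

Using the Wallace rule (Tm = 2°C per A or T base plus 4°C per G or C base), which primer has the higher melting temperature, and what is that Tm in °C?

Primer 1: A+T=9, G+C=9 → Tm = 2(9)+4(9) = 54°C
Primer 2: A+T=9, G+C=7 → Tm = 2(9)+4(7) = 46°C
54°C vs 46°C → primer 1 is higher.

Primer 1, 54°C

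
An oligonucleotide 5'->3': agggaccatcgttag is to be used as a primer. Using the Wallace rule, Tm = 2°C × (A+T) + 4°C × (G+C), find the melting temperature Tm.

Counting bases: T=3, A=4, C=3, G=5
So N_AT = 7 and N_GC = 8.
Tm = 2×7 + 4×8 = 46°C

46°C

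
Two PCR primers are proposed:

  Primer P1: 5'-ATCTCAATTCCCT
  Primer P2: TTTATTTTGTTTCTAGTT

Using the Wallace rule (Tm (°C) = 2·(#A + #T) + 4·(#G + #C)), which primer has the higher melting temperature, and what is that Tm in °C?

Primer P1: A+T=8, G+C=5 → Tm = 2(8)+4(5) = 36°C
Primer P2: A+T=15, G+C=3 → Tm = 2(15)+4(3) = 42°C
36°C vs 42°C → primer P2 is higher.

Primer P2, 42°C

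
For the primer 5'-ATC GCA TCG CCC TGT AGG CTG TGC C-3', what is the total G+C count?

Counting bases: G=7, C=9, T=6, A=3
Total G or C: 7 + 9 = 16

16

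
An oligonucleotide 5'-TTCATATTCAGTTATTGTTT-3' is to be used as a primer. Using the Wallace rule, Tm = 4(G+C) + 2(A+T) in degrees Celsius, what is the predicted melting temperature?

48°C

Counting bases: C=2, G=2, A=4, T=12
So N_AT = 16 and N_GC = 4.
Tm = 2×16 + 4×4 = 48°C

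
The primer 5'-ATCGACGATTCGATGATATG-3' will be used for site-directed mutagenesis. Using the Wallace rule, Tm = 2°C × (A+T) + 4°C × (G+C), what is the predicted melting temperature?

A=6, T=6, G=5, C=3
AT pairs contribute 12, GC pairs contribute 8.
Tm = 4·8 + 2·12 = 32 + 24 = 56°C

56°C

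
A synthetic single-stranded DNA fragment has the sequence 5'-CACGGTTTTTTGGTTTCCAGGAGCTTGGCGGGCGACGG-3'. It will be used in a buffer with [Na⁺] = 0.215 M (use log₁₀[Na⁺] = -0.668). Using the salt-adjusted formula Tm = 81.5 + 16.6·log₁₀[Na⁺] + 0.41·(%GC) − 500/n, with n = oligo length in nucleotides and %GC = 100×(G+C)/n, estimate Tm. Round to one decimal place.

Length n = 38. Counting bases: A=4, C=8, G=15, T=11
G+C = 23, so %GC = 23/38 × 100 = 60.526%
Salt term: 16.6 × (-0.668) = -11.089
GC term: 0.41 × 60.526 = 24.816; length term: −500/38 = −13.158
Tm = 81.5 + (-11.089) + 24.816 − 13.158 = 82.069 → 82.1°C

82.1°C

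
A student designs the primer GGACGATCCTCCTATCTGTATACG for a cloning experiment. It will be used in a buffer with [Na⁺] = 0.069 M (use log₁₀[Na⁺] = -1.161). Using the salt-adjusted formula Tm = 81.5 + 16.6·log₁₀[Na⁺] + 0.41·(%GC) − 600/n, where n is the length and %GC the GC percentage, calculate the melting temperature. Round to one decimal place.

Length n = 24. Scanning the sequence gives C=7, A=5, G=5, T=7.
G+C = 12, so %GC = 12/24 × 100 = 50%
Salt term: 16.6 × (-1.161) = -19.273
GC term: 0.41 × 50 = 20.5; length term: −600/24 = −25
Tm = 81.5 + (-19.273) + 20.5 − 25 = 57.727 → 57.7°C

57.7°C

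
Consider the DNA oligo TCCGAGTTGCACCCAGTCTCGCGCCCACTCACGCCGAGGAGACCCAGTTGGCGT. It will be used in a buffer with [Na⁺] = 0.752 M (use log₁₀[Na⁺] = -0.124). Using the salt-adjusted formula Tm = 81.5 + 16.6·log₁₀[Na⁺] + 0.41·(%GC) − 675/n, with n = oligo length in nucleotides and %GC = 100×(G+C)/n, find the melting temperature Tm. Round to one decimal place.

Length n = 54. Base counts: G=15, C=21, T=9, A=9
G+C = 36, so %GC = 36/54 × 100 = 66.667%
Salt term: 16.6 × (-0.124) = -2.058
GC term: 0.41 × 66.667 = 27.333; length term: −675/54 = −12.5
Tm = 81.5 + (-2.058) + 27.333 − 12.5 = 94.275 → 94.3°C

94.3°C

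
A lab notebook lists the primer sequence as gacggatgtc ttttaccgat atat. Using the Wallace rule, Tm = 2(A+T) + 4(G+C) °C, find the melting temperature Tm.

66°C

T=9, G=5, C=4, A=6
AT pairs contribute 15, GC pairs contribute 9.
Tm = 2×15 + 4×9 = 66°C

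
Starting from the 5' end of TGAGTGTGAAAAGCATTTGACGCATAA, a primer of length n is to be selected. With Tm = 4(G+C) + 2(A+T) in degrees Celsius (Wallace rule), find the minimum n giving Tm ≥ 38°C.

n = 14

First 13 bases: TGAGTGTGAAAAG → Tm = 36°C (< 38°C)
First 14 bases: TGAGTGTGAAAAGC → Tm = 40°C (≥ 38°C)
Each additional base adds 2°C (A/T) or 4°C (G/C), so Tm is non-decreasing in n; n = 14 is the first length to reach 38°C.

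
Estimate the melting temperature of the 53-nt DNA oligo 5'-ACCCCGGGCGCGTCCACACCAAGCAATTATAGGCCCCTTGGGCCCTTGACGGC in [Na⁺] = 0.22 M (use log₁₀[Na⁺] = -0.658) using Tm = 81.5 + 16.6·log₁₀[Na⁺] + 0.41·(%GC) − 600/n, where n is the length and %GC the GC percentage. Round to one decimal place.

Length n = 53. Scanning the sequence gives T=8, G=14, C=21, A=10.
G+C = 35, so %GC = 35/53 × 100 = 66.038%
Salt term: 16.6 × (-0.658) = -10.923
GC term: 0.41 × 66.038 = 27.076; length term: −600/53 = −11.321
Tm = 81.5 + (-10.923) + 27.076 − 11.321 = 86.332 → 86.3°C

86.3°C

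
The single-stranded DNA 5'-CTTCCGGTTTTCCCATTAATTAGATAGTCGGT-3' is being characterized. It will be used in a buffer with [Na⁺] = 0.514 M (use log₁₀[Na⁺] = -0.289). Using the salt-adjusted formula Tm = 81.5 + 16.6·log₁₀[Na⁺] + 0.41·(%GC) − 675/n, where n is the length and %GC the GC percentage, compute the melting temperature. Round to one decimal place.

Length n = 32. Counting bases: C=7, G=6, A=6, T=13
G+C = 13, so %GC = 13/32 × 100 = 40.625%
Salt term: 16.6 × (-0.289) = -4.797
GC term: 0.41 × 40.625 = 16.656; length term: −675/32 = −21.094
Tm = 81.5 + (-4.797) + 16.656 − 21.094 = 72.265 → 72.3°C

72.3°C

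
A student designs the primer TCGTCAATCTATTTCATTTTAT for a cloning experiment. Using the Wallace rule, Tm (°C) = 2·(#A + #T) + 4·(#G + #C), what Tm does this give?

Base counts: G=1, C=4, A=5, T=12
A+T = 17, G+C = 5
Tm = 2×17 + 4×5 = 54°C

54°C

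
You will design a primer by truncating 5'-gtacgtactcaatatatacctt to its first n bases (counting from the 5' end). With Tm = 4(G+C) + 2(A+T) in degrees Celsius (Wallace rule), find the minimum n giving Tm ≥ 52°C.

First 19 bases: GTACGTACTCAATATATAC → Tm = 50°C (< 52°C)
First 20 bases: GTACGTACTCAATATATACC → Tm = 54°C (≥ 52°C)
Since every base adds ≥2°C, Tm only increases with n, so the threshold is first crossed at n = 20.

n = 20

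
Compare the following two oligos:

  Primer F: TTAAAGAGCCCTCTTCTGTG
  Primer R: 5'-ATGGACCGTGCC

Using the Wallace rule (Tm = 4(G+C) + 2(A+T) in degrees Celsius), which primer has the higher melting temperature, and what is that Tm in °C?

Primer F, 58°C

Primer F: A+T=11, G+C=9 → Tm = 2(11)+4(9) = 58°C
Primer R: A+T=4, G+C=8 → Tm = 2(4)+4(8) = 40°C
58°C vs 40°C → primer F is higher.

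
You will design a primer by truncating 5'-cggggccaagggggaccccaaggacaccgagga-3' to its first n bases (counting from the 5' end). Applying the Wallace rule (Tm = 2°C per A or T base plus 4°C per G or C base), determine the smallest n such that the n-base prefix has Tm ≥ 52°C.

n = 14

First 13 bases: CGGGGCCAAGGGG → Tm = 48°C (< 52°C)
First 14 bases: CGGGGCCAAGGGGG → Tm = 52°C (≥ 52°C)
Each additional base adds 2°C (A/T) or 4°C (G/C), so Tm is non-decreasing in n; n = 14 is the first length to reach 52°C.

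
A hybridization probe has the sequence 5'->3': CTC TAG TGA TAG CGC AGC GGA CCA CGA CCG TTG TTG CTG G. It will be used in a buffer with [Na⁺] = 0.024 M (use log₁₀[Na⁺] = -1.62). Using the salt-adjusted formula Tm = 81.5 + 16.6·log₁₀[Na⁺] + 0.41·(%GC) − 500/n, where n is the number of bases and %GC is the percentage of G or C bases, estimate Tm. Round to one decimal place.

66.7°C

Length n = 40. Scanning the sequence gives G=13, T=9, A=7, C=11.
G+C = 24, so %GC = 24/40 × 100 = 60%
Salt term: 16.6 × (-1.62) = -26.892
GC term: 0.41 × 60 = 24.6; length term: −500/40 = −12.5
Tm = 81.5 + (-26.892) + 24.6 − 12.5 = 66.708 → 66.7°C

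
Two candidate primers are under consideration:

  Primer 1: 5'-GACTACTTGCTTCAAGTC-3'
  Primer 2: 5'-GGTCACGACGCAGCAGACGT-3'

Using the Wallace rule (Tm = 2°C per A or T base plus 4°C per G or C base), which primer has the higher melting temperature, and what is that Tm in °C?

Primer 2, 66°C

Primer 1: A+T=10, G+C=8 → Tm = 2(10)+4(8) = 52°C
Primer 2: A+T=7, G+C=13 → Tm = 2(7)+4(13) = 66°C
52°C vs 66°C → primer 2 is higher.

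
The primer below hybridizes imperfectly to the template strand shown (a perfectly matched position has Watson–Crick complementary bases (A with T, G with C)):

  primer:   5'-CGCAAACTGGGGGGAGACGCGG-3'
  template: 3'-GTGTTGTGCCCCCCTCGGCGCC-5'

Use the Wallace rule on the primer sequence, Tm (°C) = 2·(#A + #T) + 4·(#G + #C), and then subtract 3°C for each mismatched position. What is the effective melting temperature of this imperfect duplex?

61°C

Primer base counts: A=5, T=1, G=11, C=5 → A+T=6, G+C=16
Perfect-match Tm = 2(6) + 4(16) = 12 + 64 = 76°C
Mismatches (positions where the bases are not complementary): 5 (at positions 2, 6, 7, 8, 17)
Effective Tm = 76 − 5×3 = 76 − 15 = 61°C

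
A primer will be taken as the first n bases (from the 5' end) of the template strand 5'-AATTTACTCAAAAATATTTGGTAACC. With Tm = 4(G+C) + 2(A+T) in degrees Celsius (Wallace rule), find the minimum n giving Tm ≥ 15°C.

First 6 bases: AATTTA → Tm = 12°C (< 15°C)
First 7 bases: AATTTAC → Tm = 16°C (≥ 15°C)
Each additional base adds 2°C (A/T) or 4°C (G/C), so Tm is non-decreasing in n; n = 7 is the first length to reach 15°C.

n = 7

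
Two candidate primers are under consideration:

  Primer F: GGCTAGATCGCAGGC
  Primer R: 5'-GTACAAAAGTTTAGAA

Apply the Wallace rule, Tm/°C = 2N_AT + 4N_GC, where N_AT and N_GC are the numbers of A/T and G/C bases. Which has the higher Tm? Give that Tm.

Primer F: A+T=5, G+C=10 → Tm = 2(5)+4(10) = 50°C
Primer R: A+T=12, G+C=4 → Tm = 2(12)+4(4) = 40°C
50°C vs 40°C → primer F is higher.

Primer F, 50°C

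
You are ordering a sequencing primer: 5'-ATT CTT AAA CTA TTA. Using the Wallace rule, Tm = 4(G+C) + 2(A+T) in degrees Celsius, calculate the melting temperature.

Scanning the sequence gives A=6, G=0, C=2, T=7.
A+T = 13, G+C = 2
Tm = 2(13) + 4(2) = 26 + 8 = 34°C

34°C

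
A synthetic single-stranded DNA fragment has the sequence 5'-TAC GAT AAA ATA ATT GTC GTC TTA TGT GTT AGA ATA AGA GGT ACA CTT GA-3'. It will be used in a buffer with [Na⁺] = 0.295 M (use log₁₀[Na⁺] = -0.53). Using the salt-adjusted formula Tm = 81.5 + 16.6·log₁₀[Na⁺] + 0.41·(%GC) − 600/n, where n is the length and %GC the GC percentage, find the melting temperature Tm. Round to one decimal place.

Length n = 50. Base counts: T=17, A=18, C=5, G=10
G+C = 15, so %GC = 15/50 × 100 = 30%
Salt term: 16.6 × (-0.53) = -8.798
GC term: 0.41 × 30 = 12.3; length term: −600/50 = −12
Tm = 81.5 + (-8.798) + 12.3 − 12 = 73.002 → 73.0°C

73.0°C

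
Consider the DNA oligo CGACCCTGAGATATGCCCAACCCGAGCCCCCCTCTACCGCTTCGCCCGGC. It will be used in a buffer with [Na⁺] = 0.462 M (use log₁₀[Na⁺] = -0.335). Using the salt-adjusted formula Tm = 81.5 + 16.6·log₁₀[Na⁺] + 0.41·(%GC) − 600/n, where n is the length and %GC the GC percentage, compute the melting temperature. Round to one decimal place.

92.6°C

Length n = 50. Counting bases: C=25, G=10, A=8, T=7
G+C = 35, so %GC = 35/50 × 100 = 70%
Salt term: 16.6 × (-0.335) = -5.561
GC term: 0.41 × 70 = 28.7; length term: −600/50 = −12
Tm = 81.5 + (-5.561) + 28.7 − 12 = 92.639 → 92.6°C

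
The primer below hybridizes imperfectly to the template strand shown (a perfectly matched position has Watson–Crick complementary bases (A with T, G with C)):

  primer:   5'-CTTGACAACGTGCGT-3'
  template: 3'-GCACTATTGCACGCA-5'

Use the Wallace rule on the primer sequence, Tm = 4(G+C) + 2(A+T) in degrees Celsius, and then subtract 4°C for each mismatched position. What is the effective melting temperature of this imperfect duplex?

38°C

Primer base counts: A=3, T=4, G=4, C=4 → A+T=7, G+C=8
Perfect-match Tm = 2(7) + 4(8) = 14 + 32 = 46°C
Mismatches (positions where the bases are not complementary): 2 (at positions 2, 6)
Effective Tm = 46 − 2×4 = 46 − 8 = 38°C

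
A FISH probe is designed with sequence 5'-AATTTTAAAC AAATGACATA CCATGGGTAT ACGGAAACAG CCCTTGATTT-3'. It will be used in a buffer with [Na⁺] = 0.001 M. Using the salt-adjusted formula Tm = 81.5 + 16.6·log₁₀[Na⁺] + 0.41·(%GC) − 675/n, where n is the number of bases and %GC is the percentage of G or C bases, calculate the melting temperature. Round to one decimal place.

Length n = 50. Scanning the sequence gives C=9, T=14, G=8, A=19.
G+C = 17, so %GC = 17/50 × 100 = 34%
Salt term: 16.6 × (-3) = -49.8
GC term: 0.41 × 34 = 13.94; length term: −675/50 = −13.5
Tm = 81.5 + (-49.8) + 13.94 − 13.5 = 32.14 → 32.1°C

32.1°C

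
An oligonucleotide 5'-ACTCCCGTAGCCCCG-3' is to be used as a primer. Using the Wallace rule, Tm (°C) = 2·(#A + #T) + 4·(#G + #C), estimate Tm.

52°C

Base counts: A=2, T=2, C=8, G=3
A+T = 4, G+C = 11
Tm = 2(4) + 4(11) = 8 + 44 = 52°C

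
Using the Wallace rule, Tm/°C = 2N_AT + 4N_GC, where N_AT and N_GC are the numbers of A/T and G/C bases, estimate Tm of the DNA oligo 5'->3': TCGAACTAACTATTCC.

Counting bases: C=5, G=1, A=5, T=5
A+T = 10, G+C = 6
Tm = 2(10) + 4(6) = 20 + 24 = 44°C

44°C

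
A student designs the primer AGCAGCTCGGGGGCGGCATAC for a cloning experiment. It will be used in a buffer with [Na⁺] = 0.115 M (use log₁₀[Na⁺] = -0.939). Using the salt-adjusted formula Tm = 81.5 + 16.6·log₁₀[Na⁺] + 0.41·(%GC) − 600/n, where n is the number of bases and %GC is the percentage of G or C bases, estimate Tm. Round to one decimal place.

66.6°C

Length n = 21. Counting bases: C=6, A=4, G=9, T=2
G+C = 15, so %GC = 15/21 × 100 = 71.429%
Salt term: 16.6 × (-0.939) = -15.587
GC term: 0.41 × 71.429 = 29.286; length term: −600/21 = −28.571
Tm = 81.5 + (-15.587) + 29.286 − 28.571 = 66.628 → 66.6°C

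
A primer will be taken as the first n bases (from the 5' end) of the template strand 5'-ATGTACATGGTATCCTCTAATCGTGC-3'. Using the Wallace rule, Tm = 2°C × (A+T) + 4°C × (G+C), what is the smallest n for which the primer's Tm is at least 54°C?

n = 20

First 19 bases: ATGTACATGGTATCCTCTA → Tm = 52°C (< 54°C)
First 20 bases: ATGTACATGGTATCCTCTAA → Tm = 54°C (≥ 54°C)
Since every base adds ≥2°C, Tm only increases with n, so the threshold is first crossed at n = 20.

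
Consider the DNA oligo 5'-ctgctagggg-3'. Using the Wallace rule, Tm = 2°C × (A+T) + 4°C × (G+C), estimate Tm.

34°C

Scanning the sequence gives C=2, T=2, G=5, A=1.
So N_AT = 3 and N_GC = 7.
Tm = 2(3) + 4(7) = 6 + 28 = 34°C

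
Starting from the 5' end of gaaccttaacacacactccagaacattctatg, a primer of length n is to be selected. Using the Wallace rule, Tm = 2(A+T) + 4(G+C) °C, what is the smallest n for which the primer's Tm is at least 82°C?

n = 29

First 28 bases: GAACCTTAACACACACTCCAGAACATTC → Tm = 80°C (< 82°C)
First 29 bases: GAACCTTAACACACACTCCAGAACATTCT → Tm = 82°C (≥ 82°C)
Since every base adds ≥2°C, Tm only increases with n, so the threshold is first crossed at n = 29.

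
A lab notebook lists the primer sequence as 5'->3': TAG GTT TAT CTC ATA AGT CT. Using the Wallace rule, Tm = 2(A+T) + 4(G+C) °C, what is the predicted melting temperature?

T=9, G=3, C=3, A=5
AT pairs contribute 14, GC pairs contribute 6.
Tm = 2(14) + 4(6) = 28 + 24 = 52°C

52°C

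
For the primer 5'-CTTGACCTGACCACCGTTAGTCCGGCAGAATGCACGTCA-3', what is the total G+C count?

22

Counting bases: G=9, T=8, C=13, A=9
Total G or C: 9 + 13 = 22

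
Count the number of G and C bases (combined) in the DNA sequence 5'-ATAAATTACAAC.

2

Scanning the sequence gives T=3, A=7, G=0, C=2.
G+C = 0 + 2 = 2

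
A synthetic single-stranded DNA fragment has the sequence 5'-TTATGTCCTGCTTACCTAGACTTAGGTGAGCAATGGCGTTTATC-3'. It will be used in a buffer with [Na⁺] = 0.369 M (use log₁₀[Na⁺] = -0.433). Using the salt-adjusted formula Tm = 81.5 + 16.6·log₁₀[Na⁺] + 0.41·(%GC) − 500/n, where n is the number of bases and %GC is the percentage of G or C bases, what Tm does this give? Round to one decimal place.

80.7°C

Length n = 44. Base counts: T=16, A=9, G=10, C=9
G+C = 19, so %GC = 19/44 × 100 = 43.182%
Salt term: 16.6 × (-0.433) = -7.188
GC term: 0.41 × 43.182 = 17.705; length term: −500/44 = −11.364
Tm = 81.5 + (-7.188) + 17.705 − 11.364 = 80.653 → 80.7°C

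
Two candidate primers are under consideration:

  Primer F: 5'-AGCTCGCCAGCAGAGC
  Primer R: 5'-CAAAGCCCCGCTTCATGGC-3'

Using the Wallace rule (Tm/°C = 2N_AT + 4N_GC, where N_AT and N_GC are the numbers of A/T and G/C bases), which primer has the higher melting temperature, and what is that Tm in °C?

Primer R, 62°C

Primer F: A+T=5, G+C=11 → Tm = 2(5)+4(11) = 54°C
Primer R: A+T=7, G+C=12 → Tm = 2(7)+4(12) = 62°C
54°C vs 62°C → primer R is higher.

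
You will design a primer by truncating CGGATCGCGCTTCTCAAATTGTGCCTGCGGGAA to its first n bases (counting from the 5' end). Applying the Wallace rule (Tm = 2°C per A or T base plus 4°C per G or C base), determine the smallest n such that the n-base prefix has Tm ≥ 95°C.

First 29 bases: CGGATCGCGCTTCTCAAATTGTGCCTGCG → Tm = 92°C (< 95°C)
First 30 bases: CGGATCGCGCTTCTCAAATTGTGCCTGCGG → Tm = 96°C (≥ 95°C)
Since every base adds ≥2°C, Tm only increases with n, so the threshold is first crossed at n = 30.

n = 30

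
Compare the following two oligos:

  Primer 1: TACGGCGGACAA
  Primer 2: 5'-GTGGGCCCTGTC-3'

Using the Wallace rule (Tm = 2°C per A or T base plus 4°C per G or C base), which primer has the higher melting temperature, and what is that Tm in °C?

Primer 2, 42°C

Primer 1: A+T=5, G+C=7 → Tm = 2(5)+4(7) = 38°C
Primer 2: A+T=3, G+C=9 → Tm = 2(3)+4(9) = 42°C
38°C vs 42°C → primer 2 is higher.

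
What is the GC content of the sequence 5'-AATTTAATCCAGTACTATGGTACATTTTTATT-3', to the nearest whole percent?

Base counts: A=10, T=15, G=3, C=4
G+C = 3 + 4 = 7 out of 32 bases
%GC = 7/32 × 100 = 21.88% ≈ 22%

22%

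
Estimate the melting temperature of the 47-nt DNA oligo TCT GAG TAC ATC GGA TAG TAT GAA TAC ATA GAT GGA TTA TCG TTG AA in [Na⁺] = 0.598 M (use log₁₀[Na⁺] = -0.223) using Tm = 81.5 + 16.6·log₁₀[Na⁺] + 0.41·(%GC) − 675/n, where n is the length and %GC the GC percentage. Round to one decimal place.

77.4°C

Length n = 47. C=5, T=15, G=11, A=16
G+C = 16, so %GC = 16/47 × 100 = 34.043%
Salt term: 16.6 × (-0.223) = -3.702
GC term: 0.41 × 34.043 = 13.958; length term: −675/47 = −14.362
Tm = 81.5 + (-3.702) + 13.958 − 14.362 = 77.394 → 77.4°C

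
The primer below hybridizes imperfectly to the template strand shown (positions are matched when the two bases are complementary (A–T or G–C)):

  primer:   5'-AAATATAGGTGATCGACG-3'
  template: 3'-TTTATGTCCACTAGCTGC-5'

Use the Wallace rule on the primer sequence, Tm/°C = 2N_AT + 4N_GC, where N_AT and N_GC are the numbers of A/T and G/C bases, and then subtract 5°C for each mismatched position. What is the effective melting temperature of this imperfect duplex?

Primer base counts: A=7, T=4, G=5, C=2 → A+T=11, G+C=7
Perfect-match Tm = 2(11) + 4(7) = 22 + 28 = 50°C
Mismatches (positions where the bases are not complementary): 1 (at position 6)
Effective Tm = 50 − 1×5 = 50 − 5 = 45°C

45°C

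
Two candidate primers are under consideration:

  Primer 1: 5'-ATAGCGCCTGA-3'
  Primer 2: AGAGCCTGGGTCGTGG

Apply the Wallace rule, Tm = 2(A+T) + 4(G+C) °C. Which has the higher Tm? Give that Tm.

Primer 1: A+T=5, G+C=6 → Tm = 2(5)+4(6) = 34°C
Primer 2: A+T=5, G+C=11 → Tm = 2(5)+4(11) = 54°C
34°C vs 54°C → primer 2 is higher.

Primer 2, 54°C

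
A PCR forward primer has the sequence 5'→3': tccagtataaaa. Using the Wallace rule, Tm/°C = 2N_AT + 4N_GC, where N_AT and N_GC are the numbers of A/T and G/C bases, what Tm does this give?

Scanning the sequence gives G=1, T=3, A=6, C=2.
So N_AT = 9 and N_GC = 3.
Tm = 2(9) + 4(3) = 18 + 12 = 30°C

30°C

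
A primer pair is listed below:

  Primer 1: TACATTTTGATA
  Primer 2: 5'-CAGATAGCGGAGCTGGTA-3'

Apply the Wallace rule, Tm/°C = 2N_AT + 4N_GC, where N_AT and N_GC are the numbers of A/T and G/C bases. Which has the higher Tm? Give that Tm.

Primer 2, 56°C

Primer 1: A+T=10, G+C=2 → Tm = 2(10)+4(2) = 28°C
Primer 2: A+T=8, G+C=10 → Tm = 2(8)+4(10) = 56°C
28°C vs 56°C → primer 2 is higher.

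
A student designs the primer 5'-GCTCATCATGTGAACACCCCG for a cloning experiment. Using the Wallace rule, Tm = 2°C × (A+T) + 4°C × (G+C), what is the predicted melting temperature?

T=4, C=8, G=4, A=5
So N_AT = 9 and N_GC = 12.
Tm = 4·12 + 2·9 = 48 + 18 = 66°C

66°C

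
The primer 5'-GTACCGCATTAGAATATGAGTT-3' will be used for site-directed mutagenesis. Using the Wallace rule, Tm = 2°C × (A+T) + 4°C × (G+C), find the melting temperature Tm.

Base counts: A=7, T=7, G=5, C=3
A+T = 14, G+C = 8
Tm = 2(14) + 4(8) = 28 + 32 = 60°C

60°C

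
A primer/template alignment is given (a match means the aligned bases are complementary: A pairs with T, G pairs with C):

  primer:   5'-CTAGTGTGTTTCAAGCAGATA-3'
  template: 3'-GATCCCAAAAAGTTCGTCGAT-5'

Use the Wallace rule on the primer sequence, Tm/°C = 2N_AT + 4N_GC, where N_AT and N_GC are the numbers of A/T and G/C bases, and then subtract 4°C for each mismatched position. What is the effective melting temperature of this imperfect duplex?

46°C

Primer base counts: A=6, T=7, G=5, C=3 → A+T=13, G+C=8
Perfect-match Tm = 2(13) + 4(8) = 26 + 32 = 58°C
Mismatches (positions where the bases are not complementary): 3 (at positions 5, 8, 19)
Effective Tm = 58 − 3×4 = 58 − 12 = 46°C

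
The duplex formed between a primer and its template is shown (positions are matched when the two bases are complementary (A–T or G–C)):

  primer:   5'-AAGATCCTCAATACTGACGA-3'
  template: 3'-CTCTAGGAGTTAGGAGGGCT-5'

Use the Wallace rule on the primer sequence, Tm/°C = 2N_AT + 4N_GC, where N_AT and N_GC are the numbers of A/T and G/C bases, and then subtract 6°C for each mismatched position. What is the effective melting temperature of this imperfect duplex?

Primer base counts: A=8, T=4, G=3, C=5 → A+T=12, G+C=8
Perfect-match Tm = 2(12) + 4(8) = 24 + 32 = 56°C
Mismatches (positions where the bases are not complementary): 4 (at positions 1, 13, 16, 17)
Effective Tm = 56 − 4×6 = 56 − 24 = 32°C

32°C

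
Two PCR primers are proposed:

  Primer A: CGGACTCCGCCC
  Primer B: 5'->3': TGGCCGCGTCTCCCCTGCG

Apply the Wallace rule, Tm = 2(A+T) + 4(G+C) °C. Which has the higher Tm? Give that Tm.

Primer A: A+T=2, G+C=10 → Tm = 2(2)+4(10) = 44°C
Primer B: A+T=4, G+C=15 → Tm = 2(4)+4(15) = 68°C
44°C vs 68°C → primer B is higher.

Primer B, 68°C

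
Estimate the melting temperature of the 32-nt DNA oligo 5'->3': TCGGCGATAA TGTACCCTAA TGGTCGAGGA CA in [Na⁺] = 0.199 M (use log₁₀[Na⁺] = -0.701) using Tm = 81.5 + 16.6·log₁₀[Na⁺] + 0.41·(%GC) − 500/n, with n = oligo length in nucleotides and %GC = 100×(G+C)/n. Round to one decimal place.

74.7°C

Length n = 32. Scanning the sequence gives G=9, A=9, C=7, T=7.
G+C = 16, so %GC = 16/32 × 100 = 50%
Salt term: 16.6 × (-0.701) = -11.637
GC term: 0.41 × 50 = 20.5; length term: −500/32 = −15.625
Tm = 81.5 + (-11.637) + 20.5 − 15.625 = 74.738 → 74.7°C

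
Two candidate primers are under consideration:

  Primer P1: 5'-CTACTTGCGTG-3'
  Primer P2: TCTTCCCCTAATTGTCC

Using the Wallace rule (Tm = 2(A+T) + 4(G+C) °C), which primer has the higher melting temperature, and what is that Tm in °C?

Primer P2, 50°C

Primer P1: A+T=5, G+C=6 → Tm = 2(5)+4(6) = 34°C
Primer P2: A+T=9, G+C=8 → Tm = 2(9)+4(8) = 50°C
34°C vs 50°C → primer P2 is higher.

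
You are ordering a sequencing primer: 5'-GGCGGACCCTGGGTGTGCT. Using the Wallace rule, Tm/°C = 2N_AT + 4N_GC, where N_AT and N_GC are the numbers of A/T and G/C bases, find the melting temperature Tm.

66°C

Base counts: C=5, G=9, A=1, T=4
So N_AT = 5 and N_GC = 14.
Tm = 4·14 + 2·5 = 56 + 10 = 66°C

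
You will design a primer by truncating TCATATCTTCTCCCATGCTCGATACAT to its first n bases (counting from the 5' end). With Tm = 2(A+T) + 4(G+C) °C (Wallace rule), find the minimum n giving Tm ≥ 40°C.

First 13 bases: TCATATCTTCTCC → Tm = 36°C (< 40°C)
First 14 bases: TCATATCTTCTCCC → Tm = 40°C (≥ 40°C)
Each additional base adds 2°C (A/T) or 4°C (G/C), so Tm is non-decreasing in n; n = 14 is the first length to reach 40°C.

n = 14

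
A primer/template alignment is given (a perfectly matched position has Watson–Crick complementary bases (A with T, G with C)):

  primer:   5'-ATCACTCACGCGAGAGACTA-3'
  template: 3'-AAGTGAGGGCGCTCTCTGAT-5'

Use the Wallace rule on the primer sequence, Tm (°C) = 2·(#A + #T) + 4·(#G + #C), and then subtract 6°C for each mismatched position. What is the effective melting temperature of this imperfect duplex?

48°C

Primer base counts: A=7, T=3, G=4, C=6 → A+T=10, G+C=10
Perfect-match Tm = 2(10) + 4(10) = 20 + 40 = 60°C
Mismatches (positions where the bases are not complementary): 2 (at positions 1, 8)
Effective Tm = 60 − 2×6 = 60 − 12 = 48°C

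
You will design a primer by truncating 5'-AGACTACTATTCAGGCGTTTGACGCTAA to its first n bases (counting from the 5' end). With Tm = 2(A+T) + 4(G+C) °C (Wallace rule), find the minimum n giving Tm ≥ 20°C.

First 6 bases: AGACTA → Tm = 16°C (< 20°C)
First 7 bases: AGACTAC → Tm = 20°C (≥ 20°C)
Each additional base adds 2°C (A/T) or 4°C (G/C), so Tm is non-decreasing in n; n = 7 is the first length to reach 20°C.

n = 7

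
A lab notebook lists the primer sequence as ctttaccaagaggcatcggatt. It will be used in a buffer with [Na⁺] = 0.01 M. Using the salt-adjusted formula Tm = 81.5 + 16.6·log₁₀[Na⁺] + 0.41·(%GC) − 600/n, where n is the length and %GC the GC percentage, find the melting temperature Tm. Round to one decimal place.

39.7°C

Length n = 22. Counting bases: G=5, C=5, A=6, T=6
G+C = 10, so %GC = 10/22 × 100 = 45.455%
Salt term: 16.6 × (-2) = -33.2
GC term: 0.41 × 45.455 = 18.637; length term: −600/22 = −27.273
Tm = 81.5 + (-33.2) + 18.637 − 27.273 = 39.664 → 39.7°C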